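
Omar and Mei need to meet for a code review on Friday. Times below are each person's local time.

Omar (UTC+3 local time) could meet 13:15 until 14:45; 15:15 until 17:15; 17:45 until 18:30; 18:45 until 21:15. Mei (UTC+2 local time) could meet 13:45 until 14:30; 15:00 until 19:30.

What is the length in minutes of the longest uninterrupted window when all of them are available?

105

Omar in UTC: 10:15-11:45, 12:15-14:15, 14:45-15:30, 15:45-18:15 (subtract 3h to convert from UTC+3).
Mei in UTC: 11:45-12:30, 13:00-17:30 (subtract 2h to convert from UTC+2).
Omar ∩ Mei: 12:15-12:30, 13:00-14:15, 14:45-15:30, 15:45-17:30.
The longest is 15:45-17:30 at 105 minutes.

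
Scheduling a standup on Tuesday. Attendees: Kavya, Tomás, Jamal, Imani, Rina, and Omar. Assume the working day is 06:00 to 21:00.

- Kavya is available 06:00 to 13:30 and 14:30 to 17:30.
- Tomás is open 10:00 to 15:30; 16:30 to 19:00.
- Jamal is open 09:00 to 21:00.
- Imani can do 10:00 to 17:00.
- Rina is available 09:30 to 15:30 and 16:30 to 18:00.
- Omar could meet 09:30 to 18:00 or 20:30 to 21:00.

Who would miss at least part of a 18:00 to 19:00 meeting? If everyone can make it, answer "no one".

Kavya: not fully free for 18:00-19:00. Tomás: free for 18:00-19:00. Jamal: free for 18:00-19:00. Imani: not fully free for 18:00-19:00. Rina: not fully free for 18:00-19:00. Omar: not fully free for 18:00-19:00.

Imani, Kavya, Omar, Rina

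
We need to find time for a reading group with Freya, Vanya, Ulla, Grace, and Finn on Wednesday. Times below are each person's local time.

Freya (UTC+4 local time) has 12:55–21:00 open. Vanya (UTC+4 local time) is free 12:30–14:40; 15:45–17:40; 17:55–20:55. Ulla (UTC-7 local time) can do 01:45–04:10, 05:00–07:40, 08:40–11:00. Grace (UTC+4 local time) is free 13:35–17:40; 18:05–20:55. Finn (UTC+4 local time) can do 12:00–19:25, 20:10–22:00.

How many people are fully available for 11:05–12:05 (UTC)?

Freya in UTC: 08:55-17:00 (subtract 4h to convert from UTC+4).
Vanya in UTC: 08:30-10:40, 11:45-13:40, 13:55-16:55 (subtract 4h to convert from UTC+4).
Ulla in UTC: 08:45-11:10, 12:00-14:40, 15:40-18:00 (add 7h to convert from UTC-7).
Grace in UTC: 09:35-13:40, 14:05-16:55 (subtract 4h to convert from UTC+4).
Finn in UTC: 08:00-15:25, 16:10-18:00 (subtract 4h to convert from UTC+4).
Freya, Grace, and Finn can make the full 11:05-12:05 slot — that's 3.

3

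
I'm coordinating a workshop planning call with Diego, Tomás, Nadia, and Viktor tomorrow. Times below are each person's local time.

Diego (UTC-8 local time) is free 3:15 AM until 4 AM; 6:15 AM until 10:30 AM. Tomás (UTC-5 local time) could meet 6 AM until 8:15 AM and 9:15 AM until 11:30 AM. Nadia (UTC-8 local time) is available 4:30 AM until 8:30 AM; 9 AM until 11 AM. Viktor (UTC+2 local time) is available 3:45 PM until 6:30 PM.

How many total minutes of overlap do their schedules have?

Diego in UTC: 11:15-12:00, 14:15-18:30 (add 8h to convert from UTC-8).
Tomás in UTC: 11:00-13:15, 14:15-16:30 (add 5h to convert from UTC-5).
Nadia in UTC: 12:30-16:30, 17:00-19:00 (add 8h to convert from UTC-8).
Viktor in UTC: 13:45-16:30 (subtract 2h to convert from UTC+2).
Diego ∩ Tomás: 11:15-12:00, 14:15-16:30.
Diego ∩ Tomás ∩ Nadia: 14:15-16:30.
Diego ∩ Tomás ∩ Nadia ∩ Viktor: 14:15-16:30.
That's a single block of 135 minutes.

135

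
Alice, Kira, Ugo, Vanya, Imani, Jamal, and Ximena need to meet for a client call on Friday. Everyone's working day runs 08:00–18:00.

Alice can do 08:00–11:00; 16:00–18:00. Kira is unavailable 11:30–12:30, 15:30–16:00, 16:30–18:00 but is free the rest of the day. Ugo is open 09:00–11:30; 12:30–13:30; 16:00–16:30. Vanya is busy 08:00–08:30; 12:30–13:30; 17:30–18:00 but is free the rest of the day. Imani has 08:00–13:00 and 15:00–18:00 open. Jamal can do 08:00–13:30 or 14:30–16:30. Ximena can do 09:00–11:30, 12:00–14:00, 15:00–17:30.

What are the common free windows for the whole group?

Alice free: 08:00-11:00, 16:00-18:00.
Kira free: 08:00-11:30, 12:30-15:30, 16:00-16:30 (invert busy blocks within the working day).
Ugo free: 09:00-11:30, 12:30-13:30, 16:00-16:30.
Vanya free: 08:30-12:30, 13:30-17:30 (invert busy blocks within the working day).
Imani free: 08:00-13:00, 15:00-18:00.
Jamal free: 08:00-13:30, 14:30-16:30.
Ximena free: 09:00-11:30, 12:00-14:00, 15:00-17:30.
Alice ∩ Kira: 08:00-11:00, 16:00-16:30.
Alice ∩ Kira ∩ Ugo: 09:00-11:00, 16:00-16:30.
Alice ∩ Kira ∩ Ugo ∩ Vanya: 09:00-11:00, 16:00-16:30.
Alice ∩ Kira ∩ Ugo ∩ Vanya ∩ Imani: 09:00-11:00, 16:00-16:30.
Alice ∩ Kira ∩ Ugo ∩ Vanya ∩ Imani ∩ Jamal: 09:00-11:00, 16:00-16:30.
Alice ∩ Kira ∩ Ugo ∩ Vanya ∩ Imani ∩ Jamal ∩ Ximena: 09:00-11:00, 16:00-16:30.

09:00-11:00, 16:00-16:30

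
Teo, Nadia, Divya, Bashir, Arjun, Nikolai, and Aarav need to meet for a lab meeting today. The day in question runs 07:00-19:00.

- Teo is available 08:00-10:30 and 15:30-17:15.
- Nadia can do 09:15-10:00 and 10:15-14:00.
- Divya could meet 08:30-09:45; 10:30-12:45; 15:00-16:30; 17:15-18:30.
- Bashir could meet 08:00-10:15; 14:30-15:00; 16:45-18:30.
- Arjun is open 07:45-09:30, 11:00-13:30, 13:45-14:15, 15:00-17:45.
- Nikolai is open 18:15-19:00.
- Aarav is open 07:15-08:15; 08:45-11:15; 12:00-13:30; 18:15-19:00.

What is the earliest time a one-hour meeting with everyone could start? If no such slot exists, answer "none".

none

Teo ∩ Nadia: 09:15-10:00, 10:15-10:30.
Teo ∩ Nadia ∩ Divya: 09:15-09:45.
Teo ∩ Nadia ∩ Divya ∩ Bashir: 09:15-09:45.
Teo ∩ Nadia ∩ Divya ∩ Bashir ∩ Arjun: 09:15-09:30.
Teo ∩ Nadia ∩ Divya ∩ Bashir ∩ Arjun ∩ Nikolai: ∅.
Teo ∩ Nadia ∩ Divya ∩ Bashir ∩ Arjun ∩ Nikolai ∩ Aarav: ∅.
There is no time when everyone is free.
No common window is at least 60 minutes long.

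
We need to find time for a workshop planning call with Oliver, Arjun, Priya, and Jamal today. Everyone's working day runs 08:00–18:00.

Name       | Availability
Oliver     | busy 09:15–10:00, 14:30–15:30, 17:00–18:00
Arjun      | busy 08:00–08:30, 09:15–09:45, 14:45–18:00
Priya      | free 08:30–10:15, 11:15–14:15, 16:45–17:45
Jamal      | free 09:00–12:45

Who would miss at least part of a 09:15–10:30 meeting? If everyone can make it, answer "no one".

Oliver free: 08:00-09:15, 10:00-14:30, 15:30-17:00 (invert busy blocks within the working day).
Arjun free: 08:30-09:15, 09:45-14:45 (invert busy blocks within the working day).
Priya free: 08:30-10:15, 11:15-14:15, 16:45-17:45.
Jamal free: 09:00-12:45.
Oliver: not fully free for 09:15-10:30. Arjun: not fully free for 09:15-10:30. Priya: not fully free for 09:15-10:30. Jamal: free for 09:15-10:30.

Arjun, Oliver, Priya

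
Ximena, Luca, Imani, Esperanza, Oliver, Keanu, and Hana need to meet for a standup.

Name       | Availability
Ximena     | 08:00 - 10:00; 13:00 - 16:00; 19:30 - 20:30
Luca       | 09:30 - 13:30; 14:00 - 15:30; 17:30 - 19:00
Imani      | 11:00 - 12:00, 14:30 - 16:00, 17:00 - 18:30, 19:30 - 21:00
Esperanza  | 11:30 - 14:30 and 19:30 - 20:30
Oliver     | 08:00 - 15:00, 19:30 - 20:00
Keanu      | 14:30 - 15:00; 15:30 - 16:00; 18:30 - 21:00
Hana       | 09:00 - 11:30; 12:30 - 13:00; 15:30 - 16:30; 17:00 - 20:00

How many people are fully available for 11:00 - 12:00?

Luca, Imani, and Oliver can make the full 11:00-12:00 slot — that's 3.

3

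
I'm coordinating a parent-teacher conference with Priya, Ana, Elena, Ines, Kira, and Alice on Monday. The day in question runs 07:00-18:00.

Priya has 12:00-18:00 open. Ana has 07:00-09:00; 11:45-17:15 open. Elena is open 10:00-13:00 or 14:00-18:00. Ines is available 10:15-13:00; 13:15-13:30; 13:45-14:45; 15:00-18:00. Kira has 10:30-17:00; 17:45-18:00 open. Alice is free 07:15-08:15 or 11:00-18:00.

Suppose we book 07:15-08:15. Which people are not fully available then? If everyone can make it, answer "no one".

Elena, Ines, Kira, Priya

Priya: not fully free for 07:15-08:15. Ana: free for 07:15-08:15. Elena: not fully free for 07:15-08:15. Ines: not fully free for 07:15-08:15. Kira: not fully free for 07:15-08:15. Alice: free for 07:15-08:15.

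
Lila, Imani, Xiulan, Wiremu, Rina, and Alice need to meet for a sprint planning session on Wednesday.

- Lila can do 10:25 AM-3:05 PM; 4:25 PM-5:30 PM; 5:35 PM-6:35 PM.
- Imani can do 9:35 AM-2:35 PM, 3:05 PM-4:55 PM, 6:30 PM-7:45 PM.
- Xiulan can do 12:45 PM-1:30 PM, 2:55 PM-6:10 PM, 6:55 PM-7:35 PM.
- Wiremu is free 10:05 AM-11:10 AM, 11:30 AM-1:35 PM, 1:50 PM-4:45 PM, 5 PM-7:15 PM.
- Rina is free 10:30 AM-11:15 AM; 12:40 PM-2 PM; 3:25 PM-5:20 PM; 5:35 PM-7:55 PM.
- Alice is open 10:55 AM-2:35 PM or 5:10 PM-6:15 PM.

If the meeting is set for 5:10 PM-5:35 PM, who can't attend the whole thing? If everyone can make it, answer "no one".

Lila: not fully free for 17:10-17:35. Imani: not fully free for 17:10-17:35. Xiulan: free for 17:10-17:35. Wiremu: free for 17:10-17:35. Rina: not fully free for 17:10-17:35. Alice: free for 17:10-17:35.

Imani, Lila, Rina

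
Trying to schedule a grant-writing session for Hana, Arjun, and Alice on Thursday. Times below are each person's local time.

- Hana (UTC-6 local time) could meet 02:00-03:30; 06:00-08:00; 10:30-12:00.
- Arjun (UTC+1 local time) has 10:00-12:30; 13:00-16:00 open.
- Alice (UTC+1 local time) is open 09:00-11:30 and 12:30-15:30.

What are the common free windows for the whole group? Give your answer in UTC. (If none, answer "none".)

09:00-09:30, 12:00-14:00

Hana in UTC: 08:00-09:30, 12:00-14:00, 16:30-18:00 (add 6h to convert from UTC-6).
Arjun in UTC: 09:00-11:30, 12:00-15:00 (subtract 1h to convert from UTC+1).
Alice in UTC: 08:00-10:30, 11:30-14:30 (subtract 1h to convert from UTC+1).
Hana ∩ Arjun: 09:00-09:30, 12:00-14:00.
Hana ∩ Arjun ∩ Alice: 09:00-09:30, 12:00-14:00.
So the common availability across everyone is 09:00-09:30, 12:00-14:00.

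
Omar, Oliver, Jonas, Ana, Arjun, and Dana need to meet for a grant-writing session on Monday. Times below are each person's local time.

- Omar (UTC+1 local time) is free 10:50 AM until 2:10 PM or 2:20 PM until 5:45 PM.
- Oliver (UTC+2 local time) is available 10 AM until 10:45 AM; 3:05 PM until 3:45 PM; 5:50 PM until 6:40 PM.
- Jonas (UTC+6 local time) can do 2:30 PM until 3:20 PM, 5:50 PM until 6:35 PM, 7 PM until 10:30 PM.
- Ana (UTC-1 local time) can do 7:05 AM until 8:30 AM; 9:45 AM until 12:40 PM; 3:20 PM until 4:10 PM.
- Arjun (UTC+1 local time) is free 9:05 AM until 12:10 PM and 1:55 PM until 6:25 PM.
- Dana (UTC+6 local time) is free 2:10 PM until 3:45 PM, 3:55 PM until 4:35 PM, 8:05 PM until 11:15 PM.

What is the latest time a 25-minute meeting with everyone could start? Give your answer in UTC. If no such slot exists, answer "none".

none

Omar in UTC: 09:50-13:10, 13:20-16:45 (subtract 1h to convert from UTC+1).
Oliver in UTC: 08:00-08:45, 13:05-13:45, 15:50-16:40 (subtract 2h to convert from UTC+2).
Jonas in UTC: 08:30-09:20, 11:50-12:35, 13:00-16:30 (subtract 6h to convert from UTC+6).
Ana in UTC: 08:05-09:30, 10:45-13:40, 16:20-17:10 (add 1h to convert from UTC-1).
Arjun in UTC: 08:05-11:10, 12:55-17:25 (subtract 1h to convert from UTC+1).
Dana in UTC: 08:10-09:45, 09:55-10:35, 14:05-17:15 (subtract 6h to convert from UTC+6).
Omar ∩ Oliver: 13:05-13:10, 13:20-13:45, 15:50-16:40.
Omar ∩ Oliver ∩ Jonas: 13:05-13:10, 13:20-13:45, 15:50-16:30.
Omar ∩ Oliver ∩ Jonas ∩ Ana: 13:05-13:10, 13:20-13:40, 16:20-16:30.
Omar ∩ Oliver ∩ Jonas ∩ Ana ∩ Arjun: 13:05-13:10, 13:20-13:40, 16:20-16:30.
Omar ∩ Oliver ∩ Jonas ∩ Ana ∩ Arjun ∩ Dana: 16:20-16:30.
Those are the intersection windows.
No common window is at least 25 minutes long.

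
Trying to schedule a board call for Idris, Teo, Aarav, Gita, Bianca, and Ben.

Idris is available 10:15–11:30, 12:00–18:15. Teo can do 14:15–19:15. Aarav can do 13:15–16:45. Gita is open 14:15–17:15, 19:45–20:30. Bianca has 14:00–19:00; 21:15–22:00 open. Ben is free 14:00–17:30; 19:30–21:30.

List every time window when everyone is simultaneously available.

14:15-16:45

Idris ∩ Teo: 14:15-18:15.
Idris ∩ Teo ∩ Aarav: 14:15-16:45.
Idris ∩ Teo ∩ Aarav ∩ Gita: 14:15-16:45.
Idris ∩ Teo ∩ Aarav ∩ Gita ∩ Bianca: 14:15-16:45.
Idris ∩ Teo ∩ Aarav ∩ Gita ∩ Bianca ∩ Ben: 14:15-16:45.
Those are the intersection windows.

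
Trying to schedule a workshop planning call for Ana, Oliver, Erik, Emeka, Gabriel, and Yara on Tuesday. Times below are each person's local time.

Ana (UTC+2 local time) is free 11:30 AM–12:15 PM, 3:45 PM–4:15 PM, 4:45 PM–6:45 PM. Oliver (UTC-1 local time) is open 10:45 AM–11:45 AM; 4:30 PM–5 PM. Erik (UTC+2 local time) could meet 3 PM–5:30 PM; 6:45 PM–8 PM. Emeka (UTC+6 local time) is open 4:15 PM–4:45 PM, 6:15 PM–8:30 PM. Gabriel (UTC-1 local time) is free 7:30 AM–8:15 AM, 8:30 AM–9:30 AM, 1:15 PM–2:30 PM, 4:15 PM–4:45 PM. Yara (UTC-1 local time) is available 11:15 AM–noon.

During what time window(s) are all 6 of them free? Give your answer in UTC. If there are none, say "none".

Ana in UTC: 09:30-10:15, 13:45-14:15, 14:45-16:45 (subtract 2h to convert from UTC+2).
Oliver in UTC: 11:45-12:45, 17:30-18:00 (add 1h to convert from UTC-1).
Erik in UTC: 13:00-15:30, 16:45-18:00 (subtract 2h to convert from UTC+2).
Emeka in UTC: 10:15-10:45, 12:15-14:30 (subtract 6h to convert from UTC+6).
Gabriel in UTC: 08:30-09:15, 09:30-10:30, 14:15-15:30, 17:15-17:45 (add 1h to convert from UTC-1).
Yara in UTC: 12:15-13:00 (add 1h to convert from UTC-1).
Ana ∩ Oliver: ∅.
Ana ∩ Oliver ∩ Erik: ∅.
Ana ∩ Oliver ∩ Erik ∩ Emeka: ∅.
Ana ∩ Oliver ∩ Erik ∩ Emeka ∩ Gabriel: ∅.
Ana ∩ Oliver ∩ Erik ∩ Emeka ∩ Gabriel ∩ Yara: ∅.
There is no time when everyone is free.

none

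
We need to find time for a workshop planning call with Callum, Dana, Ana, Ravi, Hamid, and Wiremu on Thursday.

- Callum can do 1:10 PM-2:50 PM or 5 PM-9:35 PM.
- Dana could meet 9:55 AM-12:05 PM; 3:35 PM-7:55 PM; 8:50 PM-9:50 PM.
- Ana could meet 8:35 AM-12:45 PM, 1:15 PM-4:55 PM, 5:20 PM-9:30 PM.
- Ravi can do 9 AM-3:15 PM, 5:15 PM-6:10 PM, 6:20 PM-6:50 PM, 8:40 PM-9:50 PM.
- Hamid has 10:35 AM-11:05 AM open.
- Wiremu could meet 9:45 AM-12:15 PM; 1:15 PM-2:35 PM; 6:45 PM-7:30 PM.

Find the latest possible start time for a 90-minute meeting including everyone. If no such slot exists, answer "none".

Callum ∩ Dana: 17:00-19:55, 20:50-21:35.
Callum ∩ Dana ∩ Ana: 17:20-19:55, 20:50-21:30.
Callum ∩ Dana ∩ Ana ∩ Ravi: 17:20-18:10, 18:20-18:50, 20:50-21:30.
Callum ∩ Dana ∩ Ana ∩ Ravi ∩ Hamid: ∅.
Callum ∩ Dana ∩ Ana ∩ Ravi ∩ Hamid ∩ Wiremu: ∅.
There is no time when everyone is free.
No common window is at least 90 minutes long.

none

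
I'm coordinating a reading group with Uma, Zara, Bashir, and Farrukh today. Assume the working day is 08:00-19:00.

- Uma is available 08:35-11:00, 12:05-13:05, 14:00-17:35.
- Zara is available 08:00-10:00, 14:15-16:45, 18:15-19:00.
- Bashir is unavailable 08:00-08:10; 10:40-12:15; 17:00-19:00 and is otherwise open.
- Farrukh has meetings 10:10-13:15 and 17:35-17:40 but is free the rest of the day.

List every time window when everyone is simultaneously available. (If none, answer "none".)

Uma free: 08:35-11:00, 12:05-13:05, 14:00-17:35.
Zara free: 08:00-10:00, 14:15-16:45, 18:15-19:00.
Bashir free: 08:10-10:40, 12:15-17:00 (invert busy blocks within the working day).
Farrukh free: 08:00-10:10, 13:15-17:35, 17:40-19:00 (invert busy blocks within the working day).
Uma ∩ Zara: 08:35-10:00, 14:15-16:45.
Uma ∩ Zara ∩ Bashir: 08:35-10:00, 14:15-16:45.
Uma ∩ Zara ∩ Bashir ∩ Farrukh: 08:35-10:00, 14:15-16:45.

08:35-10:00, 14:15-16:45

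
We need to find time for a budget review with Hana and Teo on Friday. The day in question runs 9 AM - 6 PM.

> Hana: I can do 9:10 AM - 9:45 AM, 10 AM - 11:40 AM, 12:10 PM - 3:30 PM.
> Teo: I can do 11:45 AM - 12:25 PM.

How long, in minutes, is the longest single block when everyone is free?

15

Hana ∩ Teo: 12:10-12:25.
The longest is 12:10-12:25 at 15 minutes.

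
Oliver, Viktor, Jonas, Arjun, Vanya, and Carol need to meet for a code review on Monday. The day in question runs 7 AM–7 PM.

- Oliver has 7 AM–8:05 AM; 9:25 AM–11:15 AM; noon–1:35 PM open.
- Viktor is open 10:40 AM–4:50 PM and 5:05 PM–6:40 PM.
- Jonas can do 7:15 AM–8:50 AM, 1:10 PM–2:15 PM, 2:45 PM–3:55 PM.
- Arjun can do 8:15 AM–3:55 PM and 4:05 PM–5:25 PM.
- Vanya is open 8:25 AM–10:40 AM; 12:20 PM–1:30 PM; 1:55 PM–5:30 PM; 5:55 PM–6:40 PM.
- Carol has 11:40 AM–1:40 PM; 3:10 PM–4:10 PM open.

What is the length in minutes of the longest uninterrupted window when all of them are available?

20

Oliver ∩ Viktor: 10:40-11:15, 12:00-13:35.
Oliver ∩ Viktor ∩ Jonas: 13:10-13:35.
Oliver ∩ Viktor ∩ Jonas ∩ Arjun: 13:10-13:35.
Oliver ∩ Viktor ∩ Jonas ∩ Arjun ∩ Vanya: 13:10-13:30.
Oliver ∩ Viktor ∩ Jonas ∩ Arjun ∩ Vanya ∩ Carol: 13:10-13:30.
Those are the intersection windows.
The longest is 13:10-13:30 at 20 minutes.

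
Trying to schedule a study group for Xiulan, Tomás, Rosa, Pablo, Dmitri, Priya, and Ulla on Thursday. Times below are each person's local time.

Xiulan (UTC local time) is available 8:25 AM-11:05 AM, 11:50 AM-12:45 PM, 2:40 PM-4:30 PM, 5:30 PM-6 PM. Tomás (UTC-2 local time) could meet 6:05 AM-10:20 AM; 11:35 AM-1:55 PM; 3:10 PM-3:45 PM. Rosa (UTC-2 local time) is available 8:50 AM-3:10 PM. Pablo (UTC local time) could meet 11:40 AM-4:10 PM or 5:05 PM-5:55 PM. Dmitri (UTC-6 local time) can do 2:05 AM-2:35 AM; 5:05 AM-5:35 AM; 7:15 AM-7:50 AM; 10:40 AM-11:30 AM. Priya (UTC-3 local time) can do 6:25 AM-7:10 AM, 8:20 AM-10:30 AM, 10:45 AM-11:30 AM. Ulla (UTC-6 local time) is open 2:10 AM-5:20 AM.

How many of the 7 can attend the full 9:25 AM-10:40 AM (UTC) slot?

3

Xiulan in UTC: 08:25-11:05, 11:50-12:45, 14:40-16:30, 17:30-18:00.
Tomás in UTC: 08:05-12:20, 13:35-15:55, 17:10-17:45 (add 2h to convert from UTC-2).
Rosa in UTC: 10:50-17:10 (add 2h to convert from UTC-2).
Pablo in UTC: 11:40-16:10, 17:05-17:55.
Dmitri in UTC: 08:05-08:35, 11:05-11:35, 13:15-13:50, 16:40-17:30 (add 6h to convert from UTC-6).
Priya in UTC: 09:25-10:10, 11:20-13:30, 13:45-14:30 (add 3h to convert from UTC-3).
Ulla in UTC: 08:10-11:20 (add 6h to convert from UTC-6).
Xiulan, Tomás, and Ulla can make the full 09:25-10:40 slot — that's 3.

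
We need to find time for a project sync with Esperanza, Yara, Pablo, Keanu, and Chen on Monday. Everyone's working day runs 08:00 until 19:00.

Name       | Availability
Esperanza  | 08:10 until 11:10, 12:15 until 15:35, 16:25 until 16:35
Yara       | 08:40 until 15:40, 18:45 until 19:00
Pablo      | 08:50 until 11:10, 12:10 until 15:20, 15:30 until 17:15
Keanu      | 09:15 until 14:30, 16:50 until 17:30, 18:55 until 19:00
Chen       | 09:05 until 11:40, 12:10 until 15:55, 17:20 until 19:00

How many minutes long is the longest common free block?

Esperanza ∩ Yara: 08:40-11:10, 12:15-15:35.
Esperanza ∩ Yara ∩ Pablo: 08:50-11:10, 12:15-15:20, 15:30-15:35.
Esperanza ∩ Yara ∩ Pablo ∩ Keanu: 09:15-11:10, 12:15-14:30.
Esperanza ∩ Yara ∩ Pablo ∩ Keanu ∩ Chen: 09:15-11:10, 12:15-14:30.
Those are the intersection windows.
The longest is 12:15-14:30 at 135 minutes.

135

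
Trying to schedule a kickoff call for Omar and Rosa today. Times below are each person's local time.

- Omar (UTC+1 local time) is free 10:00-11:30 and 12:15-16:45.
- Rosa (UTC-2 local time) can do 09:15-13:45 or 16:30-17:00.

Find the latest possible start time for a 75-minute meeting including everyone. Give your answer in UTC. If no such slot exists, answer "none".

14:30

Omar in UTC: 09:00-10:30, 11:15-15:45 (subtract 1h to convert from UTC+1).
Rosa in UTC: 11:15-15:45, 18:30-19:00 (add 2h to convert from UTC-2).
Omar ∩ Rosa: 11:15-15:45.
So the common availability across everyone is 11:15-15:45.
The last common window of at least 75 minutes is 11:15-15:45; a 75-minute meeting can start as late as 14:30 and still end by 15:45.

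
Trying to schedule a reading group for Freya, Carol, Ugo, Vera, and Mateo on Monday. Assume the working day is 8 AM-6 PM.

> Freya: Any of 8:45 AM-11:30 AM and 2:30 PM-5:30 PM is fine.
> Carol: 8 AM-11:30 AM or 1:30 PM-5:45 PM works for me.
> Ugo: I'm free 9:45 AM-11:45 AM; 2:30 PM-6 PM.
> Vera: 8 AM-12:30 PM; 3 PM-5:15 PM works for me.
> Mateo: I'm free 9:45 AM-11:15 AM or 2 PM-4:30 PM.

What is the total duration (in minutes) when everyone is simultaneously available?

Freya ∩ Carol: 08:45-11:30, 14:30-17:30.
Freya ∩ Carol ∩ Ugo: 09:45-11:30, 14:30-17:30.
Freya ∩ Carol ∩ Ugo ∩ Vera: 09:45-11:30, 15:00-17:15.
Freya ∩ Carol ∩ Ugo ∩ Vera ∩ Mateo: 09:45-11:15, 15:00-16:30.
Summing the common windows: 90 + 90 = 180 minutes.

180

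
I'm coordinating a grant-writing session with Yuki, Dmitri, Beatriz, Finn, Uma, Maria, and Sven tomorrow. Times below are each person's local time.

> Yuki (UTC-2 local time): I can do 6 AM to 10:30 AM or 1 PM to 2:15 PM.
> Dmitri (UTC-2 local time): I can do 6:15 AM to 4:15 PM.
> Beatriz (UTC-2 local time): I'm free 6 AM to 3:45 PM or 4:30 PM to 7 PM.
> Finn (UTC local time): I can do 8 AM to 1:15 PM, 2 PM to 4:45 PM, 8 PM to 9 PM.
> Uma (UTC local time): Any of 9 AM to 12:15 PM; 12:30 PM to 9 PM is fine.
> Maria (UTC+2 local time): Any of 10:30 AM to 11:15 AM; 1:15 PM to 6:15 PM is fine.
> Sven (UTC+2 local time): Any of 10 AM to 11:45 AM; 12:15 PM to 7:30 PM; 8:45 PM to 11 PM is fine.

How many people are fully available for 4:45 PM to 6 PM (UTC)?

2

Yuki in UTC: 08:00-12:30, 15:00-16:15 (add 2h to convert from UTC-2).
Dmitri in UTC: 08:15-18:15 (add 2h to convert from UTC-2).
Beatriz in UTC: 08:00-17:45, 18:30-21:00 (add 2h to convert from UTC-2).
Finn in UTC: 08:00-13:15, 14:00-16:45, 20:00-21:00.
Uma in UTC: 09:00-12:15, 12:30-21:00.
Maria in UTC: 08:30-09:15, 11:15-16:15 (subtract 2h to convert from UTC+2).
Sven in UTC: 08:00-09:45, 10:15-17:30, 18:45-21:00 (subtract 2h to convert from UTC+2).
Dmitri and Uma can make the full 16:45-18:00 slot — that's 2.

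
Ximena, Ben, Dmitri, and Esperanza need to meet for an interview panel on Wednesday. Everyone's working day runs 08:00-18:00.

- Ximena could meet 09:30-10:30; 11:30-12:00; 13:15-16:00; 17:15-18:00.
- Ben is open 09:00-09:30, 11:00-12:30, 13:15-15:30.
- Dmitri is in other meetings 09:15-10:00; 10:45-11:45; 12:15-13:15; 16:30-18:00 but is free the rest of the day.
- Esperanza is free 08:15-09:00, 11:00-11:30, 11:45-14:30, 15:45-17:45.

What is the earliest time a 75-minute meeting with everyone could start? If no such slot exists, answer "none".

Ximena free: 09:30-10:30, 11:30-12:00, 13:15-16:00, 17:15-18:00.
Ben free: 09:00-09:30, 11:00-12:30, 13:15-15:30.
Dmitri free: 08:00-09:15, 10:00-10:45, 11:45-12:15, 13:15-16:30 (invert busy blocks within the working day).
Esperanza free: 08:15-09:00, 11:00-11:30, 11:45-14:30, 15:45-17:45.
Ximena ∩ Ben: 11:30-12:00, 13:15-15:30.
Ximena ∩ Ben ∩ Dmitri: 11:45-12:00, 13:15-15:30.
Ximena ∩ Ben ∩ Dmitri ∩ Esperanza: 11:45-12:00, 13:15-14:30.
Those are the intersection windows.
The first common window of at least 75 minutes is 13:15-14:30, so the earliest start is 13:15.

13:15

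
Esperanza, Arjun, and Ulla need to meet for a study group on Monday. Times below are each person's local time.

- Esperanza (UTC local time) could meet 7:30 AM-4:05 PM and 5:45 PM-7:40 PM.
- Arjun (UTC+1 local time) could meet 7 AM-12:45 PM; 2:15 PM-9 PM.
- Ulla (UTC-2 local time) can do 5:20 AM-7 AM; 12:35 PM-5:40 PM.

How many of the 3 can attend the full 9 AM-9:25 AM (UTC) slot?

Esperanza in UTC: 07:30-16:05, 17:45-19:40.
Arjun in UTC: 06:00-11:45, 13:15-20:00 (subtract 1h to convert from UTC+1).
Ulla in UTC: 07:20-09:00, 14:35-19:40 (add 2h to convert from UTC-2).
Esperanza and Arjun can make the full 09:00-09:25 slot — that's 2.

2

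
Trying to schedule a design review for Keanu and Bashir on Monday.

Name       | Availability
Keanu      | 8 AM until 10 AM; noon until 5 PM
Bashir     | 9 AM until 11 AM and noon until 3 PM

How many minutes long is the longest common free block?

180

Keanu ∩ Bashir: 09:00-10:00, 12:00-15:00.
Those are the intersection windows.
The longest is 12:00-15:00 at 180 minutes.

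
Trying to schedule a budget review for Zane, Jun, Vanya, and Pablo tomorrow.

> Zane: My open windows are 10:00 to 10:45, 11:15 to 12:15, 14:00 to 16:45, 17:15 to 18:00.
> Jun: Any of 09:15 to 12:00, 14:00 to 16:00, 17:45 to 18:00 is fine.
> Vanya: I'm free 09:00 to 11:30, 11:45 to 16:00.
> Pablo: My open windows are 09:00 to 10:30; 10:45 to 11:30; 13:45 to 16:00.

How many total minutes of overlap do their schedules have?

Zane ∩ Jun: 10:00-10:45, 11:15-12:00, 14:00-16:00, 17:45-18:00.
Zane ∩ Jun ∩ Vanya: 10:00-10:45, 11:15-11:30, 11:45-12:00, 14:00-16:00.
Zane ∩ Jun ∩ Vanya ∩ Pablo: 10:00-10:30, 11:15-11:30, 14:00-16:00.
Summing the common windows: 30 + 15 + 120 = 165 minutes.

165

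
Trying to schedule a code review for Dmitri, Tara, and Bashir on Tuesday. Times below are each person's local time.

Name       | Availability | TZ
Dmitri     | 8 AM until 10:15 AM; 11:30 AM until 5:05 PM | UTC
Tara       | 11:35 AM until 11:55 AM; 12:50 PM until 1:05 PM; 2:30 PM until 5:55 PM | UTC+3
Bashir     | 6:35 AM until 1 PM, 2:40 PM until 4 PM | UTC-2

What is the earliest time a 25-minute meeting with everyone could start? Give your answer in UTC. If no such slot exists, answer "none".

Dmitri in UTC: 08:00-10:15, 11:30-17:05.
Tara in UTC: 08:35-08:55, 09:50-10:05, 11:30-14:55 (subtract 3h to convert from UTC+3).
Bashir in UTC: 08:35-15:00, 16:40-18:00 (add 2h to convert from UTC-2).
Dmitri ∩ Tara: 08:35-08:55, 09:50-10:05, 11:30-14:55.
Dmitri ∩ Tara ∩ Bashir: 08:35-08:55, 09:50-10:05, 11:30-14:55.
The first common window of at least 25 minutes is 11:30-14:55, so the earliest start is 11:30.

11:30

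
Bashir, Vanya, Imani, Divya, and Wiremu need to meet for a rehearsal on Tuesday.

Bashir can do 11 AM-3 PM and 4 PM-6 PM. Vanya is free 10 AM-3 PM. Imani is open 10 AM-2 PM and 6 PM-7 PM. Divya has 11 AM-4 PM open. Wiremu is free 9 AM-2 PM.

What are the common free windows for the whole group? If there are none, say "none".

Bashir ∩ Vanya: 11:00-15:00.
Bashir ∩ Vanya ∩ Imani: 11:00-14:00.
Bashir ∩ Vanya ∩ Imani ∩ Divya: 11:00-14:00.
Bashir ∩ Vanya ∩ Imani ∩ Divya ∩ Wiremu: 11:00-14:00.

11:00-14:00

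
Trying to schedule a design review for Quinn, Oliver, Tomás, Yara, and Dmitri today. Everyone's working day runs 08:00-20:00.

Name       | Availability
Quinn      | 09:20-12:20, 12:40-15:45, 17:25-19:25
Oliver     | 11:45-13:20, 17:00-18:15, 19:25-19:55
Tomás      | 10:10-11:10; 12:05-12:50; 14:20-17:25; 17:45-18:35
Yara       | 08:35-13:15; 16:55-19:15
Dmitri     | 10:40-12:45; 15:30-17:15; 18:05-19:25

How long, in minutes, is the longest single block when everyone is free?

Quinn ∩ Oliver: 11:45-12:20, 12:40-13:20, 17:25-18:15.
Quinn ∩ Oliver ∩ Tomás: 12:05-12:20, 12:40-12:50, 17:45-18:15.
Quinn ∩ Oliver ∩ Tomás ∩ Yara: 12:05-12:20, 12:40-12:50, 17:45-18:15.
Quinn ∩ Oliver ∩ Tomás ∩ Yara ∩ Dmitri: 12:05-12:20, 12:40-12:45, 18:05-18:15.
Those are the intersection windows.
The longest is 12:05-12:20 at 15 minutes.

15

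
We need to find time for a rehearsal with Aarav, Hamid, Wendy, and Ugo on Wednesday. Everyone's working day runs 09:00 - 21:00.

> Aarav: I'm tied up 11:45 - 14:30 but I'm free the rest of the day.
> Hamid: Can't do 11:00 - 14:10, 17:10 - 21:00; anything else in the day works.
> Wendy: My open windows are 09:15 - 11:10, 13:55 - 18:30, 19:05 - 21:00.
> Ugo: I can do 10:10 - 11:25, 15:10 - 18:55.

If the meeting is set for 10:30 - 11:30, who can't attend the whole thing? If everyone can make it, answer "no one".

Aarav free: 09:00-11:45, 14:30-21:00 (invert busy blocks within the working day).
Hamid free: 09:00-11:00, 14:10-17:10 (invert busy blocks within the working day).
Wendy free: 09:15-11:10, 13:55-18:30, 19:05-21:00.
Ugo free: 10:10-11:25, 15:10-18:55.
Aarav: free for 10:30-11:30. Hamid: not fully free for 10:30-11:30. Wendy: not fully free for 10:30-11:30. Ugo: not fully free for 10:30-11:30.

Hamid, Ugo, Wendy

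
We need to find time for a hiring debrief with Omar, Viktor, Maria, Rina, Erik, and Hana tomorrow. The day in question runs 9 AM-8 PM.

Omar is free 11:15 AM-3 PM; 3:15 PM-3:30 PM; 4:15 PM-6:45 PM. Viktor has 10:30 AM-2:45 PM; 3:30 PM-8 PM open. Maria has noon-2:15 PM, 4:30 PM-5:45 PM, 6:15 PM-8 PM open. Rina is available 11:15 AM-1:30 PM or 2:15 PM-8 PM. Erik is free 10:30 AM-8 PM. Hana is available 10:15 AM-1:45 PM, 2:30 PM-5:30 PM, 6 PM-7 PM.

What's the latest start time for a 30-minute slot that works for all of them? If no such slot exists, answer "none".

18:15

Omar ∩ Viktor: 11:15-14:45, 16:15-18:45.
Omar ∩ Viktor ∩ Maria: 12:00-14:15, 16:30-17:45, 18:15-18:45.
Omar ∩ Viktor ∩ Maria ∩ Rina: 12:00-13:30, 16:30-17:45, 18:15-18:45.
Omar ∩ Viktor ∩ Maria ∩ Rina ∩ Erik: 12:00-13:30, 16:30-17:45, 18:15-18:45.
Omar ∩ Viktor ∩ Maria ∩ Rina ∩ Erik ∩ Hana: 12:00-13:30, 16:30-17:30, 18:15-18:45.
The last common window of at least 30 minutes is 18:15-18:45; a 30-minute meeting can start as late as 18:15 and still end by 18:45.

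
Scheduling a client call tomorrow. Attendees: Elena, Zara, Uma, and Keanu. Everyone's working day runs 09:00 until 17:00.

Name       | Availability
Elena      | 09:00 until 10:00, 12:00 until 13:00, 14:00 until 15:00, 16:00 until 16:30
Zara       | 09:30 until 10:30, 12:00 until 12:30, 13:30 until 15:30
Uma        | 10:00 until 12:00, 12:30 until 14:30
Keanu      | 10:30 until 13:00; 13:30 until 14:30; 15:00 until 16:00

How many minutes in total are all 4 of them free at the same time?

Elena ∩ Zara: 09:30-10:00, 12:00-12:30, 14:00-15:00.
Elena ∩ Zara ∩ Uma: 14:00-14:30.
Elena ∩ Zara ∩ Uma ∩ Keanu: 14:00-14:30.
That's a single block of 30 minutes.

30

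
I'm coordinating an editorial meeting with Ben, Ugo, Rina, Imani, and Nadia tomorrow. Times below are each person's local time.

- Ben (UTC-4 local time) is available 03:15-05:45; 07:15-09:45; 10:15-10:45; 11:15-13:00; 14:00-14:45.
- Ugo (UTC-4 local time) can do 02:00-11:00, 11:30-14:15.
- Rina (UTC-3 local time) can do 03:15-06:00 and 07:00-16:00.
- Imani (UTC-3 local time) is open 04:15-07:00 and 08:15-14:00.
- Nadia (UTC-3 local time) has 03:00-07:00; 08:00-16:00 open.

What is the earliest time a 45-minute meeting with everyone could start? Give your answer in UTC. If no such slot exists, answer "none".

07:15

Ben in UTC: 07:15-09:45, 11:15-13:45, 14:15-14:45, 15:15-17:00, 18:00-18:45 (add 4h to convert from UTC-4).
Ugo in UTC: 06:00-15:00, 15:30-18:15 (add 4h to convert from UTC-4).
Rina in UTC: 06:15-09:00, 10:00-19:00 (add 3h to convert from UTC-3).
Imani in UTC: 07:15-10:00, 11:15-17:00 (add 3h to convert from UTC-3).
Nadia in UTC: 06:00-10:00, 11:00-19:00 (add 3h to convert from UTC-3).
Ben ∩ Ugo: 07:15-09:45, 11:15-13:45, 14:15-14:45, 15:30-17:00, 18:00-18:15.
Ben ∩ Ugo ∩ Rina: 07:15-09:00, 11:15-13:45, 14:15-14:45, 15:30-17:00, 18:00-18:15.
Ben ∩ Ugo ∩ Rina ∩ Imani: 07:15-09:00, 11:15-13:45, 14:15-14:45, 15:30-17:00.
Ben ∩ Ugo ∩ Rina ∩ Imani ∩ Nadia: 07:15-09:00, 11:15-13:45, 14:15-14:45, 15:30-17:00.
The first common window of at least 45 minutes is 07:15-09:00, so the earliest start is 07:15.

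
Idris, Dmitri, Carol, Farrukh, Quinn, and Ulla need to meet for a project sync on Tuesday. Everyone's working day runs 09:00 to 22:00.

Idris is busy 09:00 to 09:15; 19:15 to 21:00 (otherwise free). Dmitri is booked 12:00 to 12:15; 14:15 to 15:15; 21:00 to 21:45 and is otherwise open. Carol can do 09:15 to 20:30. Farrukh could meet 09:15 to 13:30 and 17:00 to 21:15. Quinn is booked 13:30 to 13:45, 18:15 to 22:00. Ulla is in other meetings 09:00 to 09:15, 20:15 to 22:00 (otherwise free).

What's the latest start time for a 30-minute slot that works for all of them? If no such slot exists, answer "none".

17:45

Idris free: 09:15-19:15, 21:00-22:00 (invert busy blocks within the working day).
Dmitri free: 09:00-12:00, 12:15-14:15, 15:15-21:00, 21:45-22:00 (invert busy blocks within the working day).
Carol free: 09:15-20:30.
Farrukh free: 09:15-13:30, 17:00-21:15.
Quinn free: 09:00-13:30, 13:45-18:15 (invert busy blocks within the working day).
Ulla free: 09:15-20:15 (invert busy blocks within the working day).
Idris ∩ Dmitri: 09:15-12:00, 12:15-14:15, 15:15-19:15, 21:45-22:00.
Idris ∩ Dmitri ∩ Carol: 09:15-12:00, 12:15-14:15, 15:15-19:15.
Idris ∩ Dmitri ∩ Carol ∩ Farrukh: 09:15-12:00, 12:15-13:30, 17:00-19:15.
Idris ∩ Dmitri ∩ Carol ∩ Farrukh ∩ Quinn: 09:15-12:00, 12:15-13:30, 17:00-18:15.
Idris ∩ Dmitri ∩ Carol ∩ Farrukh ∩ Quinn ∩ Ulla: 09:15-12:00, 12:15-13:30, 17:00-18:15.
So the common availability across everyone is 09:15-12:00, 12:15-13:30, 17:00-18:15.
The last common window of at least 30 minutes is 17:00-18:15; a 30-minute meeting can start as late as 17:45 and still end by 18:15.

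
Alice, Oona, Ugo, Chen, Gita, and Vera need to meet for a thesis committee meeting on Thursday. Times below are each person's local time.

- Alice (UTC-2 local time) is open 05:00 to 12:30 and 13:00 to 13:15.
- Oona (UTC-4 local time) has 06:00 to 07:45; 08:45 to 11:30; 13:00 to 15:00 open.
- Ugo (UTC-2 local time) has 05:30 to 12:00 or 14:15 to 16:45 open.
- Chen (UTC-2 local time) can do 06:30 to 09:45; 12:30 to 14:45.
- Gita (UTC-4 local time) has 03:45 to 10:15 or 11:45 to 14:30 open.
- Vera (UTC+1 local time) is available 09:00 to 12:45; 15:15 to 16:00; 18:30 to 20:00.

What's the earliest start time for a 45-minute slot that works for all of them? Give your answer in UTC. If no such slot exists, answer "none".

10:00

Alice in UTC: 07:00-14:30, 15:00-15:15 (add 2h to convert from UTC-2).
Oona in UTC: 10:00-11:45, 12:45-15:30, 17:00-19:00 (add 4h to convert from UTC-4).
Ugo in UTC: 07:30-14:00, 16:15-18:45 (add 2h to convert from UTC-2).
Chen in UTC: 08:30-11:45, 14:30-16:45 (add 2h to convert from UTC-2).
Gita in UTC: 07:45-14:15, 15:45-18:30 (add 4h to convert from UTC-4).
Vera in UTC: 08:00-11:45, 14:15-15:00, 17:30-19:00 (subtract 1h to convert from UTC+1).
Alice ∩ Oona: 10:00-11:45, 12:45-14:30, 15:00-15:15.
Alice ∩ Oona ∩ Ugo: 10:00-11:45, 12:45-14:00.
Alice ∩ Oona ∩ Ugo ∩ Chen: 10:00-11:45.
Alice ∩ Oona ∩ Ugo ∩ Chen ∩ Gita: 10:00-11:45.
Alice ∩ Oona ∩ Ugo ∩ Chen ∩ Gita ∩ Vera: 10:00-11:45.
The first common window of at least 45 minutes is 10:00-11:45, so the earliest start is 10:00.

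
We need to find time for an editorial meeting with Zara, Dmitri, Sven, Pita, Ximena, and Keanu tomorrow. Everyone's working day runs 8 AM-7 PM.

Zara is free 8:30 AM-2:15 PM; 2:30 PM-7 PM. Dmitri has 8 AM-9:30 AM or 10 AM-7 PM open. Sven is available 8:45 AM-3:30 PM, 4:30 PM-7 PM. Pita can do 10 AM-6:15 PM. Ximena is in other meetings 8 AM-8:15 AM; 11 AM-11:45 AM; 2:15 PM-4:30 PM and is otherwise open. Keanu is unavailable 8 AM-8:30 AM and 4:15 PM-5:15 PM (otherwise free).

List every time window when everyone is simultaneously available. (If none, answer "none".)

Zara free: 08:30-14:15, 14:30-19:00.
Dmitri free: 08:00-09:30, 10:00-19:00.
Sven free: 08:45-15:30, 16:30-19:00.
Pita free: 10:00-18:15.
Ximena free: 08:15-11:00, 11:45-14:15, 16:30-19:00 (invert busy blocks within the working day).
Keanu free: 08:30-16:15, 17:15-19:00 (invert busy blocks within the working day).
Zara ∩ Dmitri: 08:30-09:30, 10:00-14:15, 14:30-19:00.
Zara ∩ Dmitri ∩ Sven: 08:45-09:30, 10:00-14:15, 14:30-15:30, 16:30-19:00.
Zara ∩ Dmitri ∩ Sven ∩ Pita: 10:00-14:15, 14:30-15:30, 16:30-18:15.
Zara ∩ Dmitri ∩ Sven ∩ Pita ∩ Ximena: 10:00-11:00, 11:45-14:15, 16:30-18:15.
Zara ∩ Dmitri ∩ Sven ∩ Pita ∩ Ximena ∩ Keanu: 10:00-11:00, 11:45-14:15, 17:15-18:15.
Those are the intersection windows.

10:00-11:00, 11:45-14:15, 17:15-18:15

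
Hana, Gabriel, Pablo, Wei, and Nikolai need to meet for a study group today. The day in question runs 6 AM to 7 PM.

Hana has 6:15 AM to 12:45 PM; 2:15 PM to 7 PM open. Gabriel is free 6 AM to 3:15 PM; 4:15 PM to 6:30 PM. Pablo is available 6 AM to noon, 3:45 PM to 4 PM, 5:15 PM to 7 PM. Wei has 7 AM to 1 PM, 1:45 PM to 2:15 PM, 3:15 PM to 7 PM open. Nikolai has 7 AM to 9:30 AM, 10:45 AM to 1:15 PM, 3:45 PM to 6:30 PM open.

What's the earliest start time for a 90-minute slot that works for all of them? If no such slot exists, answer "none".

Hana ∩ Gabriel: 06:15-12:45, 14:15-15:15, 16:15-18:30.
Hana ∩ Gabriel ∩ Pablo: 06:15-12:00, 17:15-18:30.
Hana ∩ Gabriel ∩ Pablo ∩ Wei: 07:00-12:00, 17:15-18:30.
Hana ∩ Gabriel ∩ Pablo ∩ Wei ∩ Nikolai: 07:00-09:30, 10:45-12:00, 17:15-18:30.
The first common window of at least 90 minutes is 07:00-09:30, so the earliest start is 07:00.

07:00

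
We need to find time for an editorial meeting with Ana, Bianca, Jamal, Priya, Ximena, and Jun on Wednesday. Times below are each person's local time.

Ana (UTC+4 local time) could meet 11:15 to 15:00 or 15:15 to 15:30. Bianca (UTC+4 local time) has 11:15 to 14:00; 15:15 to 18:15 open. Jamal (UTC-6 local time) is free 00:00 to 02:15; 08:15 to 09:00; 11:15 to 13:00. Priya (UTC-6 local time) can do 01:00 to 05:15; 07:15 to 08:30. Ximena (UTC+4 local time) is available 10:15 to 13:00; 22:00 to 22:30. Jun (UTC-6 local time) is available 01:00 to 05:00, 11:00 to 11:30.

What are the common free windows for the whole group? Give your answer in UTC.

Ana in UTC: 07:15-11:00, 11:15-11:30 (subtract 4h to convert from UTC+4).
Bianca in UTC: 07:15-10:00, 11:15-14:15 (subtract 4h to convert from UTC+4).
Jamal in UTC: 06:00-08:15, 14:15-15:00, 17:15-19:00 (add 6h to convert from UTC-6).
Priya in UTC: 07:00-11:15, 13:15-14:30 (add 6h to convert from UTC-6).
Ximena in UTC: 06:15-09:00, 18:00-18:30 (subtract 4h to convert from UTC+4).
Jun in UTC: 07:00-11:00, 17:00-17:30 (add 6h to convert from UTC-6).
Ana ∩ Bianca: 07:15-10:00, 11:15-11:30.
Ana ∩ Bianca ∩ Jamal: 07:15-08:15.
Ana ∩ Bianca ∩ Jamal ∩ Priya: 07:15-08:15.
Ana ∩ Bianca ∩ Jamal ∩ Priya ∩ Ximena: 07:15-08:15.
Ana ∩ Bianca ∩ Jamal ∩ Priya ∩ Ximena ∩ Jun: 07:15-08:15.
Those are the intersection windows.

07:15-08:15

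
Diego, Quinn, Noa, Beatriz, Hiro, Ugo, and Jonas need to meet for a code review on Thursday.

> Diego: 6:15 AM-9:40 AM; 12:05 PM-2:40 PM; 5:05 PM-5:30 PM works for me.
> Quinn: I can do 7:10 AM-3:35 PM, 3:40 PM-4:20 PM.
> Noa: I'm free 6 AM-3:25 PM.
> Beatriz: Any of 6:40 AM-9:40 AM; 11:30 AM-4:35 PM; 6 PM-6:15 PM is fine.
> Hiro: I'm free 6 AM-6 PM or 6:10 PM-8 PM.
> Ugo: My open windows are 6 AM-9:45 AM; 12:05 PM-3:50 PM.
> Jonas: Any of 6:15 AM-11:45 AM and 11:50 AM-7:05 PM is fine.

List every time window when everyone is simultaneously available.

07:10-09:40, 12:05-14:40

Diego ∩ Quinn: 07:10-09:40, 12:05-14:40.
Diego ∩ Quinn ∩ Noa: 07:10-09:40, 12:05-14:40.
Diego ∩ Quinn ∩ Noa ∩ Beatriz: 07:10-09:40, 12:05-14:40.
Diego ∩ Quinn ∩ Noa ∩ Beatriz ∩ Hiro: 07:10-09:40, 12:05-14:40.
Diego ∩ Quinn ∩ Noa ∩ Beatriz ∩ Hiro ∩ Ugo: 07:10-09:40, 12:05-14:40.
Diego ∩ Quinn ∩ Noa ∩ Beatriz ∩ Hiro ∩ Ugo ∩ Jonas: 07:10-09:40, 12:05-14:40.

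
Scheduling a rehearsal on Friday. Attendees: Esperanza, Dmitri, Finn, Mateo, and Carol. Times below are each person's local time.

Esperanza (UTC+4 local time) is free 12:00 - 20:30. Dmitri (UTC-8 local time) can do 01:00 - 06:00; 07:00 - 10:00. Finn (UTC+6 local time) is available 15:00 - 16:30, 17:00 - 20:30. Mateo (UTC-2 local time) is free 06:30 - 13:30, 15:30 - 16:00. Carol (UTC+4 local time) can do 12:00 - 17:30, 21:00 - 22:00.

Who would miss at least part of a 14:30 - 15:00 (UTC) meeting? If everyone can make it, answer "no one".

Esperanza in UTC: 08:00-16:30 (subtract 4h to convert from UTC+4).
Dmitri in UTC: 09:00-14:00, 15:00-18:00 (add 8h to convert from UTC-8).
Finn in UTC: 09:00-10:30, 11:00-14:30 (subtract 6h to convert from UTC+6).
Mateo in UTC: 08:30-15:30, 17:30-18:00 (add 2h to convert from UTC-2).
Carol in UTC: 08:00-13:30, 17:00-18:00 (subtract 4h to convert from UTC+4).
Esperanza: free for 14:30-15:00. Dmitri: not fully free for 14:30-15:00. Finn: not fully free for 14:30-15:00. Mateo: free for 14:30-15:00. Carol: not fully free for 14:30-15:00.

Carol, Dmitri, Finn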